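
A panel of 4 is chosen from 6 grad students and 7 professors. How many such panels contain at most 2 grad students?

560

Split by how many grad students are chosen (0 through 2).
Sum: C(6,0)·C(7,4) + C(6,1)·C(7,3) + C(6,2)·C(7,2) = 35 + 210 + 315 = 560.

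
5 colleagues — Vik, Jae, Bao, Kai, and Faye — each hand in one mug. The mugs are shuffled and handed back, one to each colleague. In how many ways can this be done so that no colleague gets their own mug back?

Let Aᵢ be the assignments in which colleague i gets their own mug. We want the size of the complement of A₁∪…∪A_5.
By inclusion–exclusion this is Σ_{j=0}^{5} (−1)^j C(5,j)·(5−j)!.
Computing: 120 − 120 + 60 − 20 + 5 − 1 = 44.

44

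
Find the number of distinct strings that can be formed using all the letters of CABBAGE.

Letter multiplicities in CABBAGE: A×2, B×2, C×1, E×1, G×1.
Dividing 7! = 5040 by 2!·2! = 4 for the repeated letters gives 1260.

1260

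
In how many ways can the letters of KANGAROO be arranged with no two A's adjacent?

There are 8!/(2!·2!) = 10080 arrangements of KANGAROO in total.
If the two A's are adjacent, glue them into one block, leaving 7 items to arrange: (7)!/(2!) = 2520 ways.
Hence 10080 − 2520 = 7560.

7560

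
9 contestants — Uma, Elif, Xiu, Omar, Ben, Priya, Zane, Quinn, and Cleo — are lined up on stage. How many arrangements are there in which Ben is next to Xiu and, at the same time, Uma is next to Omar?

Treat {Ben,Xiu} as one block (2 orders) and {Uma,Omar} as another (2 orders).
That leaves 7 units to arrange: 2 × 2 × 7! = 4 × 5040 = 20160.

20160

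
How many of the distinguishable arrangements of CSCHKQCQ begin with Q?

Fix Q in the first position and arrange the remaining 7 letters.
Those 7 letters have C appearing 3 times, giving (7)!/(3!) = 840.

840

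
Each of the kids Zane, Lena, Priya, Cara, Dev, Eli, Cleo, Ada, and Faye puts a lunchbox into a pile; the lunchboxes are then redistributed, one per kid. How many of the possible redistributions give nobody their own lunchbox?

133496

Count assignments avoiding every fixed point. For any j of the 9 kids fixed to their own lunchbox, the other 9−j can be arranged in (9−j)! ways.
By inclusion–exclusion this is Σ_{j=0}^{9} (−1)^j C(9,j)·(9−j)!.
Computing: 362880 − 362880 + 181440 − 60480 + 15120 − 3024 + 504 − 72 + 9 − 1 = 133496.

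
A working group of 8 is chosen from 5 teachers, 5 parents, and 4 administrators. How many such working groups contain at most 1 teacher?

Split by how many teachers are chosen (0 through 1).
Sum: C(5,0)·C(9,8) + C(5,1)·C(9,7) = 9 + 180 = 189.

189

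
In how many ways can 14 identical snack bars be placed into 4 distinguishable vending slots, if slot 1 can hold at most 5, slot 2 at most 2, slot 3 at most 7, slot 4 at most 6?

Without the upper bounds there are C(17,3) = 680 ways to split 14 among 4 vending slots.
Subtract solutions that violate a single cap (substitute x_i' = x_i − (cap_i+1)): x_1 ≥ 6 gives C(11,3) = 165; x_2 ≥ 3 gives C(14,3) = 364; x_3 ≥ 8 gives C(9,3) = 84; x_4 ≥ 7 gives C(10,3) = 120. Together 733.
Add back pairs where two caps are both exceeded: 56 + 1 + 4 + 20 + 35 + 0 = 116.
By inclusion–exclusion the count is 680 − 733 + 116 = 63.

63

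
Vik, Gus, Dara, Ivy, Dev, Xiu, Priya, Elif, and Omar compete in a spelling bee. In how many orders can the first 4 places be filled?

3024

This is an ordered selection of 4 from 9: P(9,4).
That gives 9 × 8 × 7 × 6 = 3024.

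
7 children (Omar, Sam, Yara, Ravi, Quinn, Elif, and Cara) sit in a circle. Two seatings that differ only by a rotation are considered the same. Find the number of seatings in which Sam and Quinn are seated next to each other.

240

Treat {Sam, Quinn} as one unit (2 internal orders) and seat the resulting 6 units around the table: (5)! circular arrangements.
So 2 × (5)! = 2 × 120 = 240.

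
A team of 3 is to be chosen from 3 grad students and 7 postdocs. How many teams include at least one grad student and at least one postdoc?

With no constraint there are C(10,3) = 120 possible selections.
Subtract selections that omit an entire group: no grad students → C(7,3) = 35; no postdocs → C(3,3) = 1.
Both groups omitted at once is impossible, so 120 − 36 = 84.

84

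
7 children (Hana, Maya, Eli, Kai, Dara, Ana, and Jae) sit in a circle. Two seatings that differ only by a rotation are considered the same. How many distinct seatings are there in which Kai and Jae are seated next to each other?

240

Glue Kai and Jae into a block (2 internal orders). Seating 6 units around a circle gives (5)! arrangements.
So 2 × (5)! = 2 × 120 = 240.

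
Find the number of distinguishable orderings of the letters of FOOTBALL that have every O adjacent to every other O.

2520

Treat the 2 copies of O as a single block. The multiset to arrange is then {OO, A, B, F, L, L, T}, 7 items in all.
That gives (7)!/(2!) = 2520 arrangements.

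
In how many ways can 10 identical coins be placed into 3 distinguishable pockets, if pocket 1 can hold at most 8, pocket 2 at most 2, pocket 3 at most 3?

Without the upper bounds there are C(12,2) = 66 ways to split 10 among 3 pockets.
Subtract solutions that violate a single cap (substitute x_i' = x_i − (cap_i+1)): x_1 ≥ 9 gives C(3,2) = 3; x_2 ≥ 3 gives C(9,2) = 36; x_3 ≥ 4 gives C(8,2) = 28. Together 67.
Add back pairs where two caps are both exceeded: 0 + 0 + 10 = 10.
By inclusion–exclusion the count is 66 − 67 + 10 = 9.

9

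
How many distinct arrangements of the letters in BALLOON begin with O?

Fix O in the first position and arrange the remaining 6 letters.
Those 6 letters have L appearing twice, giving (6)!/(2!) = 360.

360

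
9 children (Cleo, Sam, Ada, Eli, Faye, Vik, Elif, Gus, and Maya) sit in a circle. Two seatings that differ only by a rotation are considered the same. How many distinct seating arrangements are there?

Fix one person's seat to break rotational symmetry; the remaining 8 people can be arranged in (8)! = 40320 ways.

40320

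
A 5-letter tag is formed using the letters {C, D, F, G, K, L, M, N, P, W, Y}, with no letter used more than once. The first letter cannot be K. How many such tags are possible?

The first letter has 11−1 = 10 choices (anything except K).
The remaining 4 letters are filled from the other 10 symbols without repetition: 10 × 9 × 8 × 7 = 5040.
Total: 10 × 5040 = 50400.

50400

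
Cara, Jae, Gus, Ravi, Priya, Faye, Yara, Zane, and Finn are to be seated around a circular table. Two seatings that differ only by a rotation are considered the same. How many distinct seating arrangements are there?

Seat Cara anywhere (absorbing the rotational symmetry), then permute the other 8: (8)! = 40320.

40320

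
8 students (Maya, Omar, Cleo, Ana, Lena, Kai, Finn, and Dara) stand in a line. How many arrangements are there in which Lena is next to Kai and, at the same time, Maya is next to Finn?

Treat {Lena,Kai} as one block (2 orders) and {Maya,Finn} as another (2 orders).
That leaves 6 units to arrange: 2 × 2 × 6! = 4 × 720 = 2880.

2880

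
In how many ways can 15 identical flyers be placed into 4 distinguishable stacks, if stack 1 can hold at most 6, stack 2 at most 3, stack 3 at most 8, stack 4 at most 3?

48

By stars and bars, unrestricted non-negative solutions to x_1+…+x_4 = 15 number C(15+3,3) = 816.
Subtract solutions that violate a single cap (substitute x_i' = x_i − (cap_i+1)): x_1 ≥ 7 gives C(11,3) = 165; x_2 ≥ 4 gives C(14,3) = 364; x_3 ≥ 9 gives C(9,3) = 84; x_4 ≥ 4 gives C(14,3) = 364. Together 977.
Add back pairs where two caps are both exceeded: 35 + 0 + 35 + 10 + 120 + 10 = 210.
Subtract triples: 0 + 1 + 0 + 0 = 1.
By inclusion–exclusion the count is 816 − 977 + 210 − 1 = 48.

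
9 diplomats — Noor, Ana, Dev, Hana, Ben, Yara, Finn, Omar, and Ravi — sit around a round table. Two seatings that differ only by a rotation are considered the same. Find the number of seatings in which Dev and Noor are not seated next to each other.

Without the restriction there are (8)! = 40320 seatings.
Those with Dev next to Noor: fuse the pair into one unit and seat 8 units around a circle — 2·(7)! = 10080.
Subtracting, 40320 − 10080 = 30240.

30240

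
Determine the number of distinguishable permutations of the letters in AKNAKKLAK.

2520

AKNAKKLAK has 9 letters with A appearing 3 times and K appearing 4 times.
Dividing 9! = 362880 by 4!·3! = 144 for the repeated letters gives 2520.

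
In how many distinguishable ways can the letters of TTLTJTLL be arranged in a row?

TTLTJTLL has 8 letters with L appearing 3 times and T appearing 4 times.
Dividing 8! = 40320 by 4!·3! = 144 for the repeated letters gives 280.

280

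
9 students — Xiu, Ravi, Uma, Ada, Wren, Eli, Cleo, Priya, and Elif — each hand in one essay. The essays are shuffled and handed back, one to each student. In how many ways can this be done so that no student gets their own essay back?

133496

Count assignments avoiding every fixed point. For any j of the 9 students fixed to their own essay, the other 9−j can be arranged in (9−j)! ways.
By inclusion–exclusion this is Σ_{j=0}^{9} (−1)^j C(9,j)·(9−j)!.
Computing: 362880 − 362880 + 181440 − 60480 + 15120 − 3024 + 504 − 72 + 9 − 1 = 133496.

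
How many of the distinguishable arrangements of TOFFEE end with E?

60

With the last slot taken by E, it remains to arrange the other 5 letters (TOFFE).
Those 5 letters have F appearing twice, giving (5)!/(2!) = 60.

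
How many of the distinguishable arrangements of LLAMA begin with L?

12

Fix L in the first position and arrange the remaining 4 letters.
Those 4 letters have A appearing twice, giving (4)!/(2!) = 12.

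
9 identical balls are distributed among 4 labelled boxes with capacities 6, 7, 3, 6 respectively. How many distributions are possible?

By stars and bars, unrestricted non-negative solutions to x_1+…+x_4 = 9 number C(9+3,3) = 220.
Subtract solutions that violate a single cap (substitute x_i' = x_i − (cap_i+1)): x_1 ≥ 7 gives C(5,3) = 10; x_2 ≥ 8 gives C(4,3) = 4; x_3 ≥ 4 gives C(8,3) = 56; x_4 ≥ 7 gives C(5,3) = 10. Together 80.
No two caps can be exceeded simultaneously, so the pair terms are all 0.
By inclusion–exclusion the count is 220 − 80 + 0 = 140.

140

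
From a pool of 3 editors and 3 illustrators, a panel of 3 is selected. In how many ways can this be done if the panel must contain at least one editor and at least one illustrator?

Unrestricted: C(6,3) = 20 ways to pick any 3 of the 6.
Selections missing a whole group: no editors → C(3,3) = 1; no illustrators → C(3,3) = 1.
Both groups omitted at once is impossible, so 20 − 2 = 18.

18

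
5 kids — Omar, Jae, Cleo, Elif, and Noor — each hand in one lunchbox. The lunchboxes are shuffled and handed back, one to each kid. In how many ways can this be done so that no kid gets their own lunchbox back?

44

Let Aᵢ be the assignments in which kid i gets their own lunchbox. We want the size of the complement of A₁∪…∪A_5.
By inclusion–exclusion this is Σ_{j=0}^{5} (−1)^j C(5,j)·(5−j)!.
Computing: 120 − 120 + 60 − 20 + 5 − 1 = 44.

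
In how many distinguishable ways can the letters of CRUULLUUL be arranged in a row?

2520

CRUULLUUL has 9 letters with L appearing 3 times and U appearing 4 times.
So there are 9! / (4!·3!) = 2520 distinguishable arrangements.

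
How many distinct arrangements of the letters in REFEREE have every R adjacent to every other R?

30

Treat the 2 copies of R as a single block. The multiset to arrange is then {RR, E, E, E, E, F}, 6 items in all.
That gives (6)!/(4!) = 30 arrangements.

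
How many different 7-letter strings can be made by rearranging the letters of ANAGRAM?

The 7 letters of ANAGRAM have repeats: A appearing 3 times.
The number of distinct arrangements is 7!/(3!) = 5040/6 = 840.

840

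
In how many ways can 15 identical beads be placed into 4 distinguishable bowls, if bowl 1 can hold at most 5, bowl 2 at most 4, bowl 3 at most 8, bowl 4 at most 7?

By stars and bars, unrestricted non-negative solutions to x_1+…+x_4 = 15 number C(15+3,3) = 816.
Subtract solutions that violate a single cap (substitute x_i' = x_i − (cap_i+1)): x_1 ≥ 6 gives C(12,3) = 220; x_2 ≥ 5 gives C(13,3) = 286; x_3 ≥ 9 gives C(9,3) = 84; x_4 ≥ 8 gives C(10,3) = 120. Together 710.
Add back pairs where two caps are both exceeded: 35 + 1 + 4 + 4 + 10 + 0 = 54.
By inclusion–exclusion the count is 816 − 710 + 54 = 160.

160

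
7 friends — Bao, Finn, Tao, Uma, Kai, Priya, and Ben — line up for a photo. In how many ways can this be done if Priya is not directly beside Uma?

3600

There are 7! = 5040 arrangements in all. If Priya and Uma are adjacent, merging them into one block gives 2·(6)! = 1440 arrangements.
Complementary counting: 5040 − 1440 = 3600.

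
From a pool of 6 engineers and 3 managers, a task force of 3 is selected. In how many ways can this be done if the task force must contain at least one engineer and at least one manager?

Total 3-person selections from all 9: C(9,3) = 84.
Selections missing a whole group: no engineers → C(3,3) = 1; no managers → C(6,3) = 20.
Both groups omitted at once is impossible, so 84 − 21 = 63.

63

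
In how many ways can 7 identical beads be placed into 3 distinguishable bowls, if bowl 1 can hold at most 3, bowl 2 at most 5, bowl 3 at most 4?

17

Without the upper bounds there are C(9,2) = 36 ways to split 7 among 3 bowls.
Subtract solutions that violate a single cap (substitute x_i' = x_i − (cap_i+1)): x_1 ≥ 4 gives C(5,2) = 10; x_2 ≥ 6 gives C(3,2) = 3; x_3 ≥ 5 gives C(4,2) = 6. Together 19.
No two caps can be exceeded simultaneously, so the pair terms are all 0.
By inclusion–exclusion the count is 36 − 19 + 0 = 17.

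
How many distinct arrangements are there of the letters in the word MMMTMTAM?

168

MMMTMTAM has 8 letters with M appearing 5 times and T appearing twice.
Dividing 8! = 40320 by 5!·2! = 240 for the repeated letters gives 168.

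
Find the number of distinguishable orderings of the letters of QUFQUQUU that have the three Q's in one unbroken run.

30

Treat the 3 copies of Q as a single block. The multiset to arrange is then {QQQ, F, U, U, U, U}, 6 items in all.
That gives (6)!/(4!) = 30 arrangements.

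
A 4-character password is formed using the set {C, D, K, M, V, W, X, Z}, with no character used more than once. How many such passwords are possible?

1680

This is a permutation of 4 out of 8: P(8,4) = 8!/4!.
That product is 8 × 7 × 6 × 5 = 1680.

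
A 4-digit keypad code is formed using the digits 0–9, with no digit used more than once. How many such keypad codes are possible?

5040

This is a permutation of 4 out of 10: P(10,4) = 10!/6!.
That product is 10 × 9 × 8 × 7 = 5040.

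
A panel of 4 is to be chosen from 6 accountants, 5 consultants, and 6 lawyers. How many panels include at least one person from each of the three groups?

1260

Total 4-person selections from all 17: C(17,4) = 2380.
Subtract selections that omit an entire group: no accountants → C(11,4) = 330; no consultants → C(12,4) = 495; no lawyers → C(11,4) = 330.
Add back selections omitting two groups (i.e. drawn from a single group): C(6,4) + C(5,4) + C(6,4) = 35.
By inclusion–exclusion: 2380 − 1155 + 35 = 1260.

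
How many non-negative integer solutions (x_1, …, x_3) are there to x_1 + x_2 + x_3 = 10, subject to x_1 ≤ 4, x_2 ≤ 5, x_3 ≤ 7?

24

Without the upper bounds there are C(12,2) = 66 ways to split 10 among 3 variables.
Subtract solutions that violate a single cap (substitute x_i' = x_i − (cap_i+1)): x_1 ≥ 5 gives C(7,2) = 21; x_2 ≥ 6 gives C(6,2) = 15; x_3 ≥ 8 gives C(4,2) = 6. Together 42.
No two caps can be exceeded simultaneously, so the pair terms are all 0.
By inclusion–exclusion the count is 66 − 42 + 0 = 24.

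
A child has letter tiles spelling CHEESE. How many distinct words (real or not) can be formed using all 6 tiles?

The 6 letters of CHEESE have repeats: E appearing 3 times.
Dividing 6! = 720 by 3! = 6 for the repeated letters gives 120.

120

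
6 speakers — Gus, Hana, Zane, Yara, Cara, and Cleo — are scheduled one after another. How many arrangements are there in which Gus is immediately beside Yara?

240

Treat {Gus, Yara} as a single unit. There are 5 units to order, and the pair itself can be ordered 2 ways.
So the count is 2·(5)! = 240.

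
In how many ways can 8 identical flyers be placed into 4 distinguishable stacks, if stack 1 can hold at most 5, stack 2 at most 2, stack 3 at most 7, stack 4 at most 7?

Ignoring the caps, the number of non-negative solutions to x_1+…+x_4 = 8 is C(11,3) = 165.
Subtract solutions that violate a single cap (substitute x_i' = x_i − (cap_i+1)): x_1 ≥ 6 gives C(5,3) = 10; x_2 ≥ 3 gives C(8,3) = 56; x_3 ≥ 8 gives C(3,3) = 1; x_4 ≥ 8 gives C(3,3) = 1. Together 68.
No two caps can be exceeded simultaneously, so the pair terms are all 0.
By inclusion–exclusion the count is 165 − 68 + 0 = 97.

97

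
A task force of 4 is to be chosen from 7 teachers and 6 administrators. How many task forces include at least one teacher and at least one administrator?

With no constraint there are C(13,4) = 715 possible selections.
Subtract selections that omit an entire group: no teachers → C(6,4) = 15; no administrators → C(7,4) = 35.
Both groups omitted at once is impossible, so 715 − 50 = 665.

665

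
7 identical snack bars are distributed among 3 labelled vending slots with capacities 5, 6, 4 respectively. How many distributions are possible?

By stars and bars, unrestricted non-negative solutions to x_1+…+x_3 = 7 number C(7+2,2) = 36.
Subtract solutions that violate a single cap (substitute x_i' = x_i − (cap_i+1)): x_1 ≥ 6 gives C(3,2) = 3; x_2 ≥ 7 gives C(2,2) = 1; x_3 ≥ 5 gives C(4,2) = 6. Together 10.
No two caps can be exceeded simultaneously, so the pair terms are all 0.
By inclusion–exclusion the count is 36 − 10 + 0 = 26.

26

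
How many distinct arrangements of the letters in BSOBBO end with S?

Fix S in the last position and arrange the remaining 5 letters.
Those 5 letters have B appearing 3 times and O appearing twice, giving (5)!/(3!·2!) = 10.

10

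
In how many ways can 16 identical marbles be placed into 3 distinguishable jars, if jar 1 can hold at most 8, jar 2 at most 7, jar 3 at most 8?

Ignoring the caps, the number of non-negative solutions to x_1+…+x_3 = 16 is C(18,2) = 153.
Subtract solutions that violate a single cap (substitute x_i' = x_i − (cap_i+1)): x_1 ≥ 9 gives C(9,2) = 36; x_2 ≥ 8 gives C(10,2) = 45; x_3 ≥ 9 gives C(9,2) = 36. Together 117.
No two caps can be exceeded simultaneously, so the pair terms are all 0.
By inclusion–exclusion the count is 153 − 117 + 0 = 36.

36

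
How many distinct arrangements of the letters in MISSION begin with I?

360

With the first slot taken by I, it remains to arrange the other 6 letters (MSSION).
Those 6 letters have S appearing twice, giving (6)!/(2!) = 360.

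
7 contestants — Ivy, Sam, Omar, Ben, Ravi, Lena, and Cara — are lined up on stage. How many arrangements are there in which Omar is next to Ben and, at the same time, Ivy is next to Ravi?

Treat {Omar,Ben} as one block (2 orders) and {Ivy,Ravi} as another (2 orders).
That leaves 5 units to arrange: 2 × 2 × 5! = 4 × 120 = 480.

480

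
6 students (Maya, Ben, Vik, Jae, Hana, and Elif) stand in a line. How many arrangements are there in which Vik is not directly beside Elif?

There are 6! = 720 arrangements in all. If Vik and Elif are adjacent, merging them into one block gives 2·(5)! = 240 arrangements.
So 720 − 240 = 480 arrangements keep them apart.

480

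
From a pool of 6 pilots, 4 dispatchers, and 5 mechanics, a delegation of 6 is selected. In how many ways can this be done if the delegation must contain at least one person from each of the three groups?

Unrestricted: C(15,6) = 5005 ways to pick any 6 of the 15.
Subtract selections that omit an entire group: no pilots → C(9,6) = 84; no dispatchers → C(11,6) = 462; no mechanics → C(10,6) = 210.
Add back selections omitting two groups (i.e. drawn from a single group): C(6,6) + C(4,6) + C(5,6) = 1.
By inclusion–exclusion: 5005 − 756 + 1 = 4250.

4250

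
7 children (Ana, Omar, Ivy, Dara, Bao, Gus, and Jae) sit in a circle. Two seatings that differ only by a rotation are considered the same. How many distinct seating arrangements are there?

Fix one person's seat to break rotational symmetry; the remaining 6 people can be arranged in (6)! = 720 ways.

720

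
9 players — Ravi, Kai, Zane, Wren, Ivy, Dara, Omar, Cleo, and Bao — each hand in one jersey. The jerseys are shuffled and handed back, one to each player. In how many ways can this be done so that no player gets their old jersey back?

Count assignments avoiding every fixed point. For any j of the 9 players fixed to their old jersey, the other 9−j can be arranged in (9−j)! ways.
By inclusion–exclusion this is Σ_{j=0}^{9} (−1)^j C(9,j)·(9−j)!.
Computing: 362880 − 362880 + 181440 − 60480 + 15120 − 3024 + 504 − 72 + 9 − 1 = 133496.

133496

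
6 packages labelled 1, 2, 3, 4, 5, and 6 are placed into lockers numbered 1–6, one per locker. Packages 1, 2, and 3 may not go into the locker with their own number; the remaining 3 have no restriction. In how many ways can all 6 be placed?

426

Let Aᵢ (for i ∈ {1, 2, 3}) be the placements that put package i in its forbidden locker. Any j of these fix j positions, leaving (6−j)! ways to fill the rest, and there are C(3,j) ways to pick which j.
By inclusion–exclusion, the number of valid placements is Σ_{j=0}^{3} (−1)^j C(3,j)·(6−j)!.
Computing: 720 − 360 + 72 − 6 = 426.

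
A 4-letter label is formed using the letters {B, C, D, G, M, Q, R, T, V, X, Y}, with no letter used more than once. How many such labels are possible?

7920

With no repetition, fill the 4 letters in order: 11 choices, then 10, down to 8.
11 × 10 × 9 × 8 = 7920.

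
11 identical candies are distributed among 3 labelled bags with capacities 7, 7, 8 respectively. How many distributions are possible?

52

Ignoring the caps, the number of non-negative solutions to x_1+…+x_3 = 11 is C(13,2) = 78.
Subtract solutions that violate a single cap (substitute x_i' = x_i − (cap_i+1)): x_1 ≥ 8 gives C(5,2) = 10; x_2 ≥ 8 gives C(5,2) = 10; x_3 ≥ 9 gives C(4,2) = 6. Together 26.
No two caps can be exceeded simultaneously, so the pair terms are all 0.
By inclusion–exclusion the count is 78 − 26 + 0 = 52.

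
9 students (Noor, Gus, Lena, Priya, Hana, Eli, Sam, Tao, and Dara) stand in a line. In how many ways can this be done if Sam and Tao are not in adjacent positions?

282240

There are 9! = 362880 arrangements in all. If Sam and Tao are adjacent, merging them into one block gives 2·(8)! = 80640 arrangements.
So 362880 − 80640 = 282240 arrangements keep them apart.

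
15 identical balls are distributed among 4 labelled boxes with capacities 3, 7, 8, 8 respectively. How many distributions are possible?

By stars and bars, unrestricted non-negative solutions to x_1+…+x_4 = 15 number C(15+3,3) = 816.
Subtract solutions that violate a single cap (substitute x_i' = x_i − (cap_i+1)): x_1 ≥ 4 gives C(14,3) = 364; x_2 ≥ 8 gives C(10,3) = 120; x_3 ≥ 9 gives C(9,3) = 84; x_4 ≥ 9 gives C(9,3) = 84. Together 652.
Add back pairs where two caps are both exceeded: 20 + 10 + 10 + 0 + 0 + 0 = 40.
By inclusion–exclusion the count is 816 − 652 + 40 = 204.

204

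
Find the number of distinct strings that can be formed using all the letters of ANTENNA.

420

The 7 letters of ANTENNA have repeats: A appearing twice and N appearing 3 times.
The number of distinct arrangements is 7!/(3!·2!) = 5040/12 = 420.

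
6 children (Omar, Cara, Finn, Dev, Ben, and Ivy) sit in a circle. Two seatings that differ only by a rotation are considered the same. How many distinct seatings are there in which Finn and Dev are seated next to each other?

48

Glue Finn and Dev into a block (2 internal orders). Seating 5 units around a circle gives (4)! arrangements.
So 2 × (4)! = 2 × 24 = 48.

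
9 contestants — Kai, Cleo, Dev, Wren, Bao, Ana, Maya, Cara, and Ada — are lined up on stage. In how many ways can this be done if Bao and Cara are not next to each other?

Of the 9! = 362880 arrangements, those with Bao and Cara adjacent number 2 × 8! = 80640 (treat the pair as a block with 2 internal orders).
So 362880 − 80640 = 282240 arrangements keep them apart.

282240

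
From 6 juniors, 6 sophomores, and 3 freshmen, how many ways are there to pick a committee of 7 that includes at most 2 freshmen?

Split by how many freshmen are chosen (0 through 2).
Sum: C(3,0)·C(12,7) + C(3,1)·C(12,6) + C(3,2)·C(12,5) = 792 + 2772 + 2376 = 5940.

5940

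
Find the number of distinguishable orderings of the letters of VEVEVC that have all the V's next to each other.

12

Treat the 3 copies of V as a single block. The multiset to arrange is then {VVV, C, E, E}, 4 items in all.
That gives (4)!/(2!) = 12 arrangements.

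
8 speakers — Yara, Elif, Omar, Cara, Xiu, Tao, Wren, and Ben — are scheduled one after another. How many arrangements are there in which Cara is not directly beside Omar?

30240

There are 8! = 40320 arrangements in all. If Cara and Omar are adjacent, merging them into one block gives 2·(7)! = 10080 arrangements.
So 40320 − 10080 = 30240 arrangements keep them apart.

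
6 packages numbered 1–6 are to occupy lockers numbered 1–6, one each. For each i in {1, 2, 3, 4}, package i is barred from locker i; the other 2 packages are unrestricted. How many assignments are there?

362

Let Aᵢ (for 1 ≤ i ≤ 4) be the placements that put package i in its forbidden locker. Any j of these fix j positions, leaving (6−j)! ways to fill the rest, and there are C(4,j) ways to pick which j.
By inclusion–exclusion, the number of valid placements is Σ_{j=0}^{4} (−1)^j C(4,j)·(6−j)!.
Computing: 720 − 480 + 144 − 24 + 2 = 362.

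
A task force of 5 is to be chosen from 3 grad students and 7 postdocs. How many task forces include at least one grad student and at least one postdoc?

231

Total 5-person selections from all 10: C(10,5) = 252.
Subtract selections that omit an entire group: no grad students → C(7,5) = 21; no postdocs → C(3,5) = 0.
Both groups omitted at once is impossible, so 252 − 21 = 231.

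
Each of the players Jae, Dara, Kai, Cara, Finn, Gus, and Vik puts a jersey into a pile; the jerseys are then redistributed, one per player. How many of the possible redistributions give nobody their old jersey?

1854

Count assignments avoiding every fixed point. For any j of the 7 players fixed to their old jersey, the other 7−j can be arranged in (7−j)! ways.
By inclusion–exclusion this is Σ_{j=0}^{7} (−1)^j C(7,j)·(7−j)!.
Computing: 5040 − 5040 + 2520 − 840 + 210 − 42 + 7 − 1 = 1854.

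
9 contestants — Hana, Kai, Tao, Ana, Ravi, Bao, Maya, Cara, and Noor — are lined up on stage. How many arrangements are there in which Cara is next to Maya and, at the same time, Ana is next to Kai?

20160

Treat {Cara,Maya} as one block (2 orders) and {Ana,Kai} as another (2 orders).
That leaves 7 units to arrange: 2 × 2 × 7! = 4 × 5040 = 20160.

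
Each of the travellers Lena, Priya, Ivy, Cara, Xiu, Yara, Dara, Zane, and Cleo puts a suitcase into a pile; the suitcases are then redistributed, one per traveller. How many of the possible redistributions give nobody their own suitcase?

133496

Let Aᵢ be the assignments in which traveller i gets their own suitcase. We want the size of the complement of A₁∪…∪A_9.
By inclusion–exclusion this is Σ_{j=0}^{9} (−1)^j C(9,j)·(9−j)!.
Computing: 362880 − 362880 + 181440 − 60480 + 15120 − 3024 + 504 − 72 + 9 − 1 = 133496.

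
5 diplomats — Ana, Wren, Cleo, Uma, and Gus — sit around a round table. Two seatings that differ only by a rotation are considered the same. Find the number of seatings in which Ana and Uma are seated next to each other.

12

Treat {Ana, Uma} as one unit (2 internal orders) and seat the resulting 4 units around the table: (3)! circular arrangements.
So 2 × (3)! = 2 × 6 = 12.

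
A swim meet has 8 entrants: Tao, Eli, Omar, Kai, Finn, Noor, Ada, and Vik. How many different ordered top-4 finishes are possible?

1680

This is an ordered selection of 4 from 8: P(8,4).
That gives 8 × 7 × 6 × 5 = 1680.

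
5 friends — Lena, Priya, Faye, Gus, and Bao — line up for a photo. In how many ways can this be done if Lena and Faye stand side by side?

Treat {Lena, Faye} as a single unit. There are 4 units to order, and the pair itself can be ordered 2 ways.
So the count is 2·(4)! = 48.

48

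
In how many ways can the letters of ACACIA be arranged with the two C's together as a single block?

20

Treat the 2 copies of C as a single block. The multiset to arrange is then {CC, A, A, A, I}, 5 items in all.
That gives (5)!/(3!) = 20 arrangements.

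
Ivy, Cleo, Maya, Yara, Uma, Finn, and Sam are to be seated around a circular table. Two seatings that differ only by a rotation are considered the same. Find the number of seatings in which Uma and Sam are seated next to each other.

Treat {Uma, Sam} as one unit (2 internal orders) and seat the resulting 6 units around the table: (5)! circular arrangements.
So 2 × (5)! = 2 × 120 = 240.

240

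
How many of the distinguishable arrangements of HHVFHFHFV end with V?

280

With the last slot taken by V, it remains to arrange the other 8 letters (HHFHFHFV).
Those 8 letters have F appearing 3 times and H appearing 4 times, giving (8)!/(4!·3!) = 280.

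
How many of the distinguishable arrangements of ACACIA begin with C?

20

Fix C in the first position and arrange the remaining 5 letters.
Those 5 letters have A appearing 3 times, giving (5)!/(3!) = 20.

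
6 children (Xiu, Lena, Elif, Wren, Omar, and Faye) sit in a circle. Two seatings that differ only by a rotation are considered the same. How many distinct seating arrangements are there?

Seat Xiu anywhere (absorbing the rotational symmetry), then permute the other 5: (5)! = 120.

120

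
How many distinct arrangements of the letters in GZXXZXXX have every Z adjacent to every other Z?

Treat the 2 copies of Z as a single block. The multiset to arrange is then {ZZ, G, X, X, X, X, X}, 7 items in all.
That gives (7)!/(5!) = 42 arrangements.

42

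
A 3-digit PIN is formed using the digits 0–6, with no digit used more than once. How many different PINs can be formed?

210

With no repetition, fill the 3 digits in order: 7 choices, then 6, down to 5.
That product is 7 × 6 × 5 = 210.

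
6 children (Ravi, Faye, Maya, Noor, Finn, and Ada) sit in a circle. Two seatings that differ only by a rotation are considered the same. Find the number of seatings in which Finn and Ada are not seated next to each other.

72

All circular seatings of 6 people number (5)! = 120.
Those with Finn next to Ada: fuse the pair into one unit and seat 5 units around a circle — 2·(4)! = 48.
Subtracting, 120 − 48 = 72.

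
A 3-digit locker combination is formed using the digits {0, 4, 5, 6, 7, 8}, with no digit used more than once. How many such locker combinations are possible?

120

This is a permutation of 3 out of 6: P(6,3) = 6!/3!.
That product is 6 × 5 × 4 = 120.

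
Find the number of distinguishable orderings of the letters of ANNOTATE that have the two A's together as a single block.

Treat the 2 copies of A as a single block. The multiset to arrange is then {AA, E, N, N, O, T, T}, 7 items in all.
That gives (7)!/(2!·2!) = 1260 arrangements.

1260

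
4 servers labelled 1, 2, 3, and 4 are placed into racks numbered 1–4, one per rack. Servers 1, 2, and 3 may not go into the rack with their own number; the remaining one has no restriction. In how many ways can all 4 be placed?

Let Aᵢ (for i ∈ {1, 2, 3}) be the placements that put server i in its forbidden rack. Any j of these fix j positions, leaving (4−j)! ways to fill the rest, and there are C(3,j) ways to pick which j.
By inclusion–exclusion, the number of valid placements is Σ_{j=0}^{3} (−1)^j C(3,j)·(4−j)!.
Computing: 24 − 18 + 6 − 1 = 11.

11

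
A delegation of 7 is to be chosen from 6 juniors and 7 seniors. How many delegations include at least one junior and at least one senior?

Unrestricted: C(13,7) = 1716 ways to pick any 7 of the 13.
Subtract selections that omit an entire group: no juniors → C(7,7) = 1; no seniors → C(6,7) = 0.
Both groups omitted at once is impossible, so 1716 − 1 = 1715.

1715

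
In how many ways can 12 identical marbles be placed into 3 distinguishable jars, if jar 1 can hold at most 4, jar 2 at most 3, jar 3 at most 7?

By stars and bars, unrestricted non-negative solutions to x_1+…+x_3 = 12 number C(12+2,2) = 91.
Subtract solutions that violate a single cap (substitute x_i' = x_i − (cap_i+1)): x_1 ≥ 5 gives C(9,2) = 36; x_2 ≥ 4 gives C(10,2) = 45; x_3 ≥ 8 gives C(6,2) = 15. Together 96.
Add back pairs where two caps are both exceeded: 10 + 0 + 1 = 11.
By inclusion–exclusion the count is 91 − 96 + 11 = 6.

6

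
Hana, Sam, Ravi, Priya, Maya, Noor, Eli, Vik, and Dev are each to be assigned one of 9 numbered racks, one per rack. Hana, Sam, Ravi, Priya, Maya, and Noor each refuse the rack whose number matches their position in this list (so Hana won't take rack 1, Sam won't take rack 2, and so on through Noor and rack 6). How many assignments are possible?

Let Aᵢ (for 1 ≤ i ≤ 6) be the placements that put person i in their forbidden rack. Any j of these fix j positions, leaving (9−j)! ways to fill the rest, and there are C(6,j) ways to pick which j.
By inclusion–exclusion, the number of valid placements is Σ_{j=0}^{6} (−1)^j C(6,j)·(9−j)!.
Computing: 362880 − 241920 + 75600 − 14400 + 1800 − 144 + 6 = 183822.

183822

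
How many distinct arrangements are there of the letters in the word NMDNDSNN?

840

NMDNDSNN has 8 letters with D appearing twice and N appearing 4 times.
The number of distinct arrangements is 8!/(4!·2!) = 40320/48 = 840.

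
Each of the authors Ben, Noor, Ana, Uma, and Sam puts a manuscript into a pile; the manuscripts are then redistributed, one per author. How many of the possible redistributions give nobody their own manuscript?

44

Count assignments avoiding every fixed point. For any j of the 5 authors fixed to their own manuscript, the other 5−j can be arranged in (5−j)! ways.
By inclusion–exclusion this is Σ_{j=0}^{5} (−1)^j C(5,j)·(5−j)!.
Computing: 120 − 120 + 60 − 20 + 5 − 1 = 44.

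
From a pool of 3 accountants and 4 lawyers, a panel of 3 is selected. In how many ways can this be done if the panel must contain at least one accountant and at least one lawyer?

30

With no constraint there are C(7,3) = 35 possible selections.
Subtract selections that omit an entire group: no accountants → C(4,3) = 4; no lawyers → C(3,3) = 1.
Both groups omitted at once is impossible, so 35 − 5 = 30.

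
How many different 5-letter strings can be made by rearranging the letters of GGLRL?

30

Letter multiplicities in GGLRL: G×2, L×2, R×1.
So there are 5! / (2!·2!) = 30 distinguishable arrangements.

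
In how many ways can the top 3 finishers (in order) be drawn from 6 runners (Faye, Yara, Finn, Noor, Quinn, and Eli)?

This is an ordered selection of 3 from 6: P(6,3).
That gives 6 × 5 × 4 = 120.

120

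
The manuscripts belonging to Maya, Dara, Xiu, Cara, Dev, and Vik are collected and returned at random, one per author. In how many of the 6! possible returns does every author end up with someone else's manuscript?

265

This is the derangement count D_6: permutations of 6 items with no fixed point.
By inclusion–exclusion this is Σ_{j=0}^{6} (−1)^j C(6,j)·(6−j)!.
Computing: 720 − 720 + 360 − 120 + 30 − 6 + 1 = 265.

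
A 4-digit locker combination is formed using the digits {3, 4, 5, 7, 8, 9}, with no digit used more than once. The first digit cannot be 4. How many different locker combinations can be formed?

The first digit has 6−1 = 5 choices (anything except 4).
The remaining 3 digits are filled from the other 5 symbols without repetition: 5 × 4 × 3 = 60.
Total: 5 × 60 = 300.

300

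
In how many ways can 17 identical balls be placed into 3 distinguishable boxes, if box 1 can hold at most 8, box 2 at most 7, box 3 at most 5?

10

Ignoring the caps, the number of non-negative solutions to x_1+…+x_3 = 17 is C(19,2) = 171.
Subtract solutions that violate a single cap (substitute x_i' = x_i − (cap_i+1)): x_1 ≥ 9 gives C(10,2) = 45; x_2 ≥ 8 gives C(11,2) = 55; x_3 ≥ 6 gives C(13,2) = 78. Together 178.
Add back pairs where two caps are both exceeded: 1 + 6 + 10 = 17.
By inclusion–exclusion the count is 171 − 178 + 17 = 10.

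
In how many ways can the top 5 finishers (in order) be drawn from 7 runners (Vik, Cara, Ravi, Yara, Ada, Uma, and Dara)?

2520

There are 7 choices for 1st place, 6 for 2nd, and so on down to 3 for position 5.
That gives 7 × 6 × 5 × 4 × 3 = 2520.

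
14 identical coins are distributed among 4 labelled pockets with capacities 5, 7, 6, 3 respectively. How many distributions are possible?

By stars and bars, unrestricted non-negative solutions to x_1+…+x_4 = 14 number C(14+3,3) = 680.
Subtract solutions that violate a single cap (substitute x_i' = x_i − (cap_i+1)): x_1 ≥ 6 gives C(11,3) = 165; x_2 ≥ 8 gives C(9,3) = 84; x_3 ≥ 7 gives C(10,3) = 120; x_4 ≥ 4 gives C(13,3) = 286. Together 655.
Add back pairs where two caps are both exceeded: 1 + 4 + 35 + 0 + 10 + 20 = 70.
By inclusion–exclusion the count is 680 − 655 + 70 = 95.

95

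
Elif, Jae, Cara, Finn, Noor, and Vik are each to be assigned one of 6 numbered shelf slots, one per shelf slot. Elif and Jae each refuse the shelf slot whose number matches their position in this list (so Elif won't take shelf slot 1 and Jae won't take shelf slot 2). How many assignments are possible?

Let Aᵢ (for i ∈ {1, 2}) be the placements that put person i in their forbidden shelf slot. Any j of these fix j positions, leaving (6−j)! ways to fill the rest, and there are C(2,j) ways to pick which j.
By inclusion–exclusion, the number of valid placements is Σ_{j=0}^{2} (−1)^j C(2,j)·(6−j)!.
Computing: 720 − 240 + 24 = 504.

504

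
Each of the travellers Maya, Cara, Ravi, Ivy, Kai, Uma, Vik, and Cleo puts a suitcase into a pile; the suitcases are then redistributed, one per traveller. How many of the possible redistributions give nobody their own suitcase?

14833

Count assignments avoiding every fixed point. For any j of the 8 travellers fixed to their own suitcase, the other 8−j can be arranged in (8−j)! ways.
By inclusion–exclusion this is Σ_{j=0}^{8} (−1)^j C(8,j)·(8−j)!.
Computing: 40320 − 40320 + 20160 − 6720 + 1680 − 336 + 56 − 8 + 1 = 14833.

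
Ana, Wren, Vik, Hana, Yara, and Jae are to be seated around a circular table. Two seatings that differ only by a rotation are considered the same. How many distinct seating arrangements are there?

Around a circle, 6 distinct people have 6!/6 = (5)! = 120 rotationally distinct seatings.

120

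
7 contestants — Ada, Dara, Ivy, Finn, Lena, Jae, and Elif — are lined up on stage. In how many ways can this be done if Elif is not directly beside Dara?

There are 7! = 5040 arrangements in all. If Elif and Dara are adjacent, merging them into one block gives 2·(6)! = 1440 arrangements.
Complementary counting: 5040 − 1440 = 3600.

3600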